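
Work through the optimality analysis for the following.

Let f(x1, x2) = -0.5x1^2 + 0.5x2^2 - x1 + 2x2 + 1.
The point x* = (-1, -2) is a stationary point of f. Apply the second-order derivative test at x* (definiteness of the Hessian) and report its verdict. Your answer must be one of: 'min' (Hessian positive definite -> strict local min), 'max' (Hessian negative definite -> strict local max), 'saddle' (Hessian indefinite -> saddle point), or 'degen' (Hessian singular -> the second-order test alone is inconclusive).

Compute the Hessian H = grad^2 f:
  H = [[-1, 0], [0, 1]]
Verify stationarity: grad f(x*) = H x* + g = (0, 0).
Eigenvalues of H: -1, 1.
Eigenvalues have mixed signs, so H is indefinite -> x* is a saddle point.

saddle


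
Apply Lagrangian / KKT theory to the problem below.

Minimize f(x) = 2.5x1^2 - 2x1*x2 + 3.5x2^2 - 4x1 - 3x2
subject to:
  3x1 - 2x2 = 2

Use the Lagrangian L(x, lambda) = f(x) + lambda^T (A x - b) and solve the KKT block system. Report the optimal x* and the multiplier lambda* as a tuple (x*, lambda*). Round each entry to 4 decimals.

Form the Lagrangian:
  L(x, lambda) = (1/2) x^T Q x + c^T x + lambda^T (A x - b)
Stationarity (grad_x L = 0): Q x + c + A^T lambda = 0.
Primal feasibility: A x = b.

This gives the KKT block system:
  [ Q   A^T ] [ x     ]   [-c ]
  [ A    0  ] [ lambda ] = [ b ]

Solving the linear system:
  x*      = (1.1525, 0.7288)
  lambda* = (-0.1017)
  f(x*)   = -3.2966

x* = (1.1525, 0.7288), lambda* = (-0.1017)


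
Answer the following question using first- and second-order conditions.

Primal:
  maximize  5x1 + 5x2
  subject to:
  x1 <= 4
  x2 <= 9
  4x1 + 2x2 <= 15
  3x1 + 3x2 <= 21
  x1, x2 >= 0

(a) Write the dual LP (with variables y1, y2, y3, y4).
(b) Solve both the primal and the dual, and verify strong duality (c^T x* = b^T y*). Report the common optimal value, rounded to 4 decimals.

The standard primal-dual pair for 'max c^T x s.t. A x <= b, x >= 0' is:
  Dual:  min b^T y  s.t.  A^T y >= c,  y >= 0.

So the dual LP is:
  minimize  4y1 + 9y2 + 15y3 + 21y4
  subject to:
    y1 + 4y3 + 3y4 >= 5
    y2 + 2y3 + 3y4 >= 5
    y1, y2, y3, y4 >= 0

Solving the primal: x* = (0.5, 6.5).
  primal value c^T x* = 35.
Solving the dual: y* = (0, 0, 0, 1.6667).
  dual value b^T y* = 35.
Strong duality: c^T x* = b^T y*. Confirmed.

35


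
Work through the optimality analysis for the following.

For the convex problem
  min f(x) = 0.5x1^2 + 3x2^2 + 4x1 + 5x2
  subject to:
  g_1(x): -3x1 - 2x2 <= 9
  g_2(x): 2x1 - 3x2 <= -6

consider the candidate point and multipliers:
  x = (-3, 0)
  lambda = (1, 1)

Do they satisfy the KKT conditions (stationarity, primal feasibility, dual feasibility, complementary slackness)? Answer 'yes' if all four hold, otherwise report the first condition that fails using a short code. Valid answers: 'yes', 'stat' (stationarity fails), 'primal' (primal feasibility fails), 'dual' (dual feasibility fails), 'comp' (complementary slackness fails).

Gradient of f: grad f(x) = Q x + c = (1, 5)
Constraint values g_i(x) = a_i^T x - b_i:
  g_1((-3, 0)) = 0
  g_2((-3, 0)) = 0
Stationarity residual: grad f(x) + sum_i lambda_i a_i = (0, 0)
  -> stationarity OK
Primal feasibility (all g_i <= 0): OK
Dual feasibility (all lambda_i >= 0): OK
Complementary slackness (lambda_i * g_i(x) = 0 for all i): OK

Verdict: yes, KKT holds.

yes


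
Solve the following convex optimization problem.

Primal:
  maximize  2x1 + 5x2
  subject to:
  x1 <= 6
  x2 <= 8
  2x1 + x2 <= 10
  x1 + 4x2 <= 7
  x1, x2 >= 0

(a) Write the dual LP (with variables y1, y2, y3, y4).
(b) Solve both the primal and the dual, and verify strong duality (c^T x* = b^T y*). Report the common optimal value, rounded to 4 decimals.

The standard primal-dual pair for 'max c^T x s.t. A x <= b, x >= 0' is:
  Dual:  min b^T y  s.t.  A^T y >= c,  y >= 0.

So the dual LP is:
  minimize  6y1 + 8y2 + 10y3 + 7y4
  subject to:
    y1 + 2y3 + y4 >= 2
    y2 + y3 + 4y4 >= 5
    y1, y2, y3, y4 >= 0

Solving the primal: x* = (4.7143, 0.5714).
  primal value c^T x* = 12.2857.
Solving the dual: y* = (0, 0, 0.4286, 1.1429).
  dual value b^T y* = 12.2857.
Strong duality: c^T x* = b^T y*. Confirmed.

12.2857


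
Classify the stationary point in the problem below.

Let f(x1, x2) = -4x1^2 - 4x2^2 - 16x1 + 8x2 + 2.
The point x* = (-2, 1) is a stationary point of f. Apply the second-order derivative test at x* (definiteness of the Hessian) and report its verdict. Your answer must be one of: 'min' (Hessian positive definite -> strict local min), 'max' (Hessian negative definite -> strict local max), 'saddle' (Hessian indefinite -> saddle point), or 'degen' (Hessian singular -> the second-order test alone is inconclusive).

Compute the Hessian H = grad^2 f:
  H = [[-8, 0], [0, -8]]
Verify stationarity: grad f(x*) = H x* + g = (0, 0).
Eigenvalues of H: -8, -8.
Both eigenvalues < 0, so H is negative definite -> x* is a strict local max.

max


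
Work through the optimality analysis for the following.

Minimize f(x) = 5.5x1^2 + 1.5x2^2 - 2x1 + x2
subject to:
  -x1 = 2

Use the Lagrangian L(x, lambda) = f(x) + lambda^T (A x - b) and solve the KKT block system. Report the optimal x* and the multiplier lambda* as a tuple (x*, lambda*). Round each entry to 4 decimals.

Form the Lagrangian:
  L(x, lambda) = (1/2) x^T Q x + c^T x + lambda^T (A x - b)
Stationarity (grad_x L = 0): Q x + c + A^T lambda = 0.
Primal feasibility: A x = b.

This gives the KKT block system:
  [ Q   A^T ] [ x     ]   [-c ]
  [ A    0  ] [ lambda ] = [ b ]

Solving the linear system:
  x*      = (-2, -0.3333)
  lambda* = (-24)
  f(x*)   = 25.8333

x* = (-2, -0.3333), lambda* = (-24)


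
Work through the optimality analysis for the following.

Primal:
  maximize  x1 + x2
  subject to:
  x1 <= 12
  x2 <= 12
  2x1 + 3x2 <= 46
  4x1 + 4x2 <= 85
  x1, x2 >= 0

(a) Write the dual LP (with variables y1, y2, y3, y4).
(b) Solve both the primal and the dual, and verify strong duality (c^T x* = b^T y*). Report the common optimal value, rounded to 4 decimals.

The standard primal-dual pair for 'max c^T x s.t. A x <= b, x >= 0' is:
  Dual:  min b^T y  s.t.  A^T y >= c,  y >= 0.

So the dual LP is:
  minimize  12y1 + 12y2 + 46y3 + 85y4
  subject to:
    y1 + 2y3 + 4y4 >= 1
    y2 + 3y3 + 4y4 >= 1
    y1, y2, y3, y4 >= 0

Solving the primal: x* = (12, 7.3333).
  primal value c^T x* = 19.3333.
Solving the dual: y* = (0.3333, 0, 0.3333, 0).
  dual value b^T y* = 19.3333.
Strong duality: c^T x* = b^T y*. Confirmed.

19.3333


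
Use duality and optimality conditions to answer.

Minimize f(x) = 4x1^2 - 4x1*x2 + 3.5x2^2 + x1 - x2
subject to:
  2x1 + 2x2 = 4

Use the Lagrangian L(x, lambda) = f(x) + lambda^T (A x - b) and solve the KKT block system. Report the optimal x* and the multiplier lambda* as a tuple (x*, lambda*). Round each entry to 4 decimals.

Form the Lagrangian:
  L(x, lambda) = (1/2) x^T Q x + c^T x + lambda^T (A x - b)
Stationarity (grad_x L = 0): Q x + c + A^T lambda = 0.
Primal feasibility: A x = b.

This gives the KKT block system:
  [ Q   A^T ] [ x     ]   [-c ]
  [ A    0  ] [ lambda ] = [ b ]

Solving the linear system:
  x*      = (0.8696, 1.1304)
  lambda* = (-1.7174)
  f(x*)   = 3.3043

x* = (0.8696, 1.1304), lambda* = (-1.7174)


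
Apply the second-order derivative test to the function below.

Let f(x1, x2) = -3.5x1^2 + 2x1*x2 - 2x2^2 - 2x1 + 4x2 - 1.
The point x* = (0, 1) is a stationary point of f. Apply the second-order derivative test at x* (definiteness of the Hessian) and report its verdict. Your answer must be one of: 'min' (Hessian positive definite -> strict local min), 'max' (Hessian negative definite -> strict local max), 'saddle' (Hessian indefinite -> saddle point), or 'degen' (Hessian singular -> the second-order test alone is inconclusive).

Compute the Hessian H = grad^2 f:
  H = [[-7, 2], [2, -4]]
Verify stationarity: grad f(x*) = H x* + g = (0, 0).
Eigenvalues of H: -8, -3.
Both eigenvalues < 0, so H is negative definite -> x* is a strict local max.

max


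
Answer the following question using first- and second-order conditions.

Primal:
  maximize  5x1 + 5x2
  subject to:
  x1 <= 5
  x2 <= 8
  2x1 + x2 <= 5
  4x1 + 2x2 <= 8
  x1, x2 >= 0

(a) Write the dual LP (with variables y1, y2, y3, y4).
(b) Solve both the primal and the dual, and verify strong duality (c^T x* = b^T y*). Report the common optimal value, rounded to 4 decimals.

The standard primal-dual pair for 'max c^T x s.t. A x <= b, x >= 0' is:
  Dual:  min b^T y  s.t.  A^T y >= c,  y >= 0.

So the dual LP is:
  minimize  5y1 + 8y2 + 5y3 + 8y4
  subject to:
    y1 + 2y3 + 4y4 >= 5
    y2 + y3 + 2y4 >= 5
    y1, y2, y3, y4 >= 0

Solving the primal: x* = (0, 4).
  primal value c^T x* = 20.
Solving the dual: y* = (0, 0, 0, 2.5).
  dual value b^T y* = 20.
Strong duality: c^T x* = b^T y*. Confirmed.

20


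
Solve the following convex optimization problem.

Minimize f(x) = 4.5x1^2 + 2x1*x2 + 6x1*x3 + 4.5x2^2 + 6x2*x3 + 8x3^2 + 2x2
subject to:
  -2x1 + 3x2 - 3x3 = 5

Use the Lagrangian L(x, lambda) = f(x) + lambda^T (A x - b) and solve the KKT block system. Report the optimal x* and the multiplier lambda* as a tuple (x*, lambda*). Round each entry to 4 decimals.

Form the Lagrangian:
  L(x, lambda) = (1/2) x^T Q x + c^T x + lambda^T (A x - b)
Stationarity (grad_x L = 0): Q x + c + A^T lambda = 0.
Primal feasibility: A x = b.

This gives the KKT block system:
  [ Q   A^T ] [ x     ]   [-c ]
  [ A    0  ] [ lambda ] = [ b ]

Solving the linear system:
  x*      = (-0.2216, 0.897, -0.6219)
  lambda* = (-1.9661)
  f(x*)   = 5.8123

x* = (-0.2216, 0.897, -0.6219), lambda* = (-1.9661)


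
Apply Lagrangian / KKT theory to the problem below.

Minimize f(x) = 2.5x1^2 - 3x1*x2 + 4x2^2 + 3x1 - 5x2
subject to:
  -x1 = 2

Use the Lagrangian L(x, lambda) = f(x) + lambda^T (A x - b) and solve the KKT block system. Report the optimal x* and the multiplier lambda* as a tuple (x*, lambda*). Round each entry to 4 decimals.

Form the Lagrangian:
  L(x, lambda) = (1/2) x^T Q x + c^T x + lambda^T (A x - b)
Stationarity (grad_x L = 0): Q x + c + A^T lambda = 0.
Primal feasibility: A x = b.

This gives the KKT block system:
  [ Q   A^T ] [ x     ]   [-c ]
  [ A    0  ] [ lambda ] = [ b ]

Solving the linear system:
  x*      = (-2, -0.125)
  lambda* = (-6.625)
  f(x*)   = 3.9375

x* = (-2, -0.125), lambda* = (-6.625)


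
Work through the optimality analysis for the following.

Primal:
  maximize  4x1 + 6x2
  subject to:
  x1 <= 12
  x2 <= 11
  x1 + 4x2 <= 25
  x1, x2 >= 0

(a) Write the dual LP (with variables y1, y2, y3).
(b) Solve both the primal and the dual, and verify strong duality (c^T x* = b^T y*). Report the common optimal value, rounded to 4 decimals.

The standard primal-dual pair for 'max c^T x s.t. A x <= b, x >= 0' is:
  Dual:  min b^T y  s.t.  A^T y >= c,  y >= 0.

So the dual LP is:
  minimize  12y1 + 11y2 + 25y3
  subject to:
    y1 + y3 >= 4
    y2 + 4y3 >= 6
    y1, y2, y3 >= 0

Solving the primal: x* = (12, 3.25).
  primal value c^T x* = 67.5.
Solving the dual: y* = (2.5, 0, 1.5).
  dual value b^T y* = 67.5.
Strong duality: c^T x* = b^T y*. Confirmed.

67.5


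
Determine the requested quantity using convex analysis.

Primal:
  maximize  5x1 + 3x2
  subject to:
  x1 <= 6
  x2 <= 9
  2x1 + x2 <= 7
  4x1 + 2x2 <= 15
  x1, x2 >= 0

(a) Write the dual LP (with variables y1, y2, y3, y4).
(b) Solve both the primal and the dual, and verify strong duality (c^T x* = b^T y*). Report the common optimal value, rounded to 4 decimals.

The standard primal-dual pair for 'max c^T x s.t. A x <= b, x >= 0' is:
  Dual:  min b^T y  s.t.  A^T y >= c,  y >= 0.

So the dual LP is:
  minimize  6y1 + 9y2 + 7y3 + 15y4
  subject to:
    y1 + 2y3 + 4y4 >= 5
    y2 + y3 + 2y4 >= 3
    y1, y2, y3, y4 >= 0

Solving the primal: x* = (0, 7).
  primal value c^T x* = 21.
Solving the dual: y* = (0, 0, 3, 0).
  dual value b^T y* = 21.
Strong duality: c^T x* = b^T y*. Confirmed.

21


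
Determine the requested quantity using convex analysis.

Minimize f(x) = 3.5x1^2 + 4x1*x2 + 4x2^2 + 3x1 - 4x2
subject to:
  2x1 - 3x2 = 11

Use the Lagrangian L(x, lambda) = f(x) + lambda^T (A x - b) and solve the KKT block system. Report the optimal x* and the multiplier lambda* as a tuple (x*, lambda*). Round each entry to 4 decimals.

Form the Lagrangian:
  L(x, lambda) = (1/2) x^T Q x + c^T x + lambda^T (A x - b)
Stationarity (grad_x L = 0): Q x + c + A^T lambda = 0.
Primal feasibility: A x = b.

This gives the KKT block system:
  [ Q   A^T ] [ x     ]   [-c ]
  [ A    0  ] [ lambda ] = [ b ]

Solving the linear system:
  x*      = (2.1329, -2.2448)
  lambda* = (-4.4755)
  f(x*)   = 32.3042

x* = (2.1329, -2.2448), lambda* = (-4.4755)


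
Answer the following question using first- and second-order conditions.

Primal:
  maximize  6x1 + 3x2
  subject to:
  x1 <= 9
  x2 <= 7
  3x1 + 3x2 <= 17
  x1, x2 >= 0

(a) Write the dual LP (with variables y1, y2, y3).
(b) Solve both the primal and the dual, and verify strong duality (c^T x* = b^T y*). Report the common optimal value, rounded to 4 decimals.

The standard primal-dual pair for 'max c^T x s.t. A x <= b, x >= 0' is:
  Dual:  min b^T y  s.t.  A^T y >= c,  y >= 0.

So the dual LP is:
  minimize  9y1 + 7y2 + 17y3
  subject to:
    y1 + 3y3 >= 6
    y2 + 3y3 >= 3
    y1, y2, y3 >= 0

Solving the primal: x* = (5.6667, 0).
  primal value c^T x* = 34.
Solving the dual: y* = (0, 0, 2).
  dual value b^T y* = 34.
Strong duality: c^T x* = b^T y*. Confirmed.

34


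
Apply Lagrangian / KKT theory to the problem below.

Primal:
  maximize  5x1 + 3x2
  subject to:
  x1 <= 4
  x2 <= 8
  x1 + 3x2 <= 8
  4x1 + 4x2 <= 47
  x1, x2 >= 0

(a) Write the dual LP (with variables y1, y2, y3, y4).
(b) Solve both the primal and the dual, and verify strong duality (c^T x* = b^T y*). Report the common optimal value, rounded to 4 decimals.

The standard primal-dual pair for 'max c^T x s.t. A x <= b, x >= 0' is:
  Dual:  min b^T y  s.t.  A^T y >= c,  y >= 0.

So the dual LP is:
  minimize  4y1 + 8y2 + 8y3 + 47y4
  subject to:
    y1 + y3 + 4y4 >= 5
    y2 + 3y3 + 4y4 >= 3
    y1, y2, y3, y4 >= 0

Solving the primal: x* = (4, 1.3333).
  primal value c^T x* = 24.
Solving the dual: y* = (4, 0, 1, 0).
  dual value b^T y* = 24.
Strong duality: c^T x* = b^T y*. Confirmed.

24


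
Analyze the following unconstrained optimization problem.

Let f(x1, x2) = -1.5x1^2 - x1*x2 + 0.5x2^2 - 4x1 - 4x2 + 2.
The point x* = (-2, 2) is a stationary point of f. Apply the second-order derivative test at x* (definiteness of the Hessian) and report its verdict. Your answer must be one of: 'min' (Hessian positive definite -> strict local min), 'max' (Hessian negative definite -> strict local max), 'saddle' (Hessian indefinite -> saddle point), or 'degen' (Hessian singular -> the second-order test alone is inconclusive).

Compute the Hessian H = grad^2 f:
  H = [[-3, -1], [-1, 1]]
Verify stationarity: grad f(x*) = H x* + g = (0, 0).
Eigenvalues of H: -3.2361, 1.2361.
Eigenvalues have mixed signs, so H is indefinite -> x* is a saddle point.

saddle


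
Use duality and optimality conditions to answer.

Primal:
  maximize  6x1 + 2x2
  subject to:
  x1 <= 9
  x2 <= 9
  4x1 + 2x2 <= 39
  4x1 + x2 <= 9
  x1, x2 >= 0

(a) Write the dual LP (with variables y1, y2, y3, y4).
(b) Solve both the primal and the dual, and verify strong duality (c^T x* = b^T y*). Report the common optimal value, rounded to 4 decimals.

The standard primal-dual pair for 'max c^T x s.t. A x <= b, x >= 0' is:
  Dual:  min b^T y  s.t.  A^T y >= c,  y >= 0.

So the dual LP is:
  minimize  9y1 + 9y2 + 39y3 + 9y4
  subject to:
    y1 + 4y3 + 4y4 >= 6
    y2 + 2y3 + y4 >= 2
    y1, y2, y3, y4 >= 0

Solving the primal: x* = (0, 9).
  primal value c^T x* = 18.
Solving the dual: y* = (0, 0.5, 0, 1.5).
  dual value b^T y* = 18.
Strong duality: c^T x* = b^T y*. Confirmed.

18


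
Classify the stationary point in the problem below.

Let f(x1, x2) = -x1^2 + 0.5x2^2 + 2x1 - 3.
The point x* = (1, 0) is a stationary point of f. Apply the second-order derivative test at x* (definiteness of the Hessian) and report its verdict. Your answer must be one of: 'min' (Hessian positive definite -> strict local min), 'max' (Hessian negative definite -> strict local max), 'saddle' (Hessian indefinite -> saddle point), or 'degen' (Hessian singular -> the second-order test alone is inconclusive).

Compute the Hessian H = grad^2 f:
  H = [[-2, 0], [0, 1]]
Verify stationarity: grad f(x*) = H x* + g = (0, 0).
Eigenvalues of H: -2, 1.
Eigenvalues have mixed signs, so H is indefinite -> x* is a saddle point.

saddle


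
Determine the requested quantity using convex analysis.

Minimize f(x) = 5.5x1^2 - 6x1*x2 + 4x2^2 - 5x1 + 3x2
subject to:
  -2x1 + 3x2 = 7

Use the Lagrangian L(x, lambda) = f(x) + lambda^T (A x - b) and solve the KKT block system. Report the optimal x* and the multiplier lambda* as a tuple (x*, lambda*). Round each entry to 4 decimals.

Form the Lagrangian:
  L(x, lambda) = (1/2) x^T Q x + c^T x + lambda^T (A x - b)
Stationarity (grad_x L = 0): Q x + c + A^T lambda = 0.
Primal feasibility: A x = b.

This gives the KKT block system:
  [ Q   A^T ] [ x     ]   [-c ]
  [ A    0  ] [ lambda ] = [ b ]

Solving the linear system:
  x*      = (0.6949, 2.7966)
  lambda* = (-7.0678)
  f(x*)   = 27.1949

x* = (0.6949, 2.7966), lambda* = (-7.0678)


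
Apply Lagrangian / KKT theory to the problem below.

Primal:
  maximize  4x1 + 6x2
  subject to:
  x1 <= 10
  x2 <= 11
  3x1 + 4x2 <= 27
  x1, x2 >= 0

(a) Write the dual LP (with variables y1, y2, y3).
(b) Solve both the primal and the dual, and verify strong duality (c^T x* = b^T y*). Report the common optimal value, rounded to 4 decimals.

The standard primal-dual pair for 'max c^T x s.t. A x <= b, x >= 0' is:
  Dual:  min b^T y  s.t.  A^T y >= c,  y >= 0.

So the dual LP is:
  minimize  10y1 + 11y2 + 27y3
  subject to:
    y1 + 3y3 >= 4
    y2 + 4y3 >= 6
    y1, y2, y3 >= 0

Solving the primal: x* = (0, 6.75).
  primal value c^T x* = 40.5.
Solving the dual: y* = (0, 0, 1.5).
  dual value b^T y* = 40.5.
Strong duality: c^T x* = b^T y*. Confirmed.

40.5


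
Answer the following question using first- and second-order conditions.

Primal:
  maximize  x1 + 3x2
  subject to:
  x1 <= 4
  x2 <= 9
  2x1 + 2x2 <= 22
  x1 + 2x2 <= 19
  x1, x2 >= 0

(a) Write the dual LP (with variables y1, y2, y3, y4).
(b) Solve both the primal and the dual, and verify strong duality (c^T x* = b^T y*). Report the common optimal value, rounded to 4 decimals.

The standard primal-dual pair for 'max c^T x s.t. A x <= b, x >= 0' is:
  Dual:  min b^T y  s.t.  A^T y >= c,  y >= 0.

So the dual LP is:
  minimize  4y1 + 9y2 + 22y3 + 19y4
  subject to:
    y1 + 2y3 + y4 >= 1
    y2 + 2y3 + 2y4 >= 3
    y1, y2, y3, y4 >= 0

Solving the primal: x* = (1, 9).
  primal value c^T x* = 28.
Solving the dual: y* = (0, 1, 0, 1).
  dual value b^T y* = 28.
Strong duality: c^T x* = b^T y*. Confirmed.

28


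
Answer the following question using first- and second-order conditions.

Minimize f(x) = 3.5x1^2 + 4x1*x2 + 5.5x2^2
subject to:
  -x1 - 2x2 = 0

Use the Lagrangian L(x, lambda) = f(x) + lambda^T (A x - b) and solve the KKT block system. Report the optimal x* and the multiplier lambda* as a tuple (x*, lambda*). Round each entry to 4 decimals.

Form the Lagrangian:
  L(x, lambda) = (1/2) x^T Q x + c^T x + lambda^T (A x - b)
Stationarity (grad_x L = 0): Q x + c + A^T lambda = 0.
Primal feasibility: A x = b.

This gives the KKT block system:
  [ Q   A^T ] [ x     ]   [-c ]
  [ A    0  ] [ lambda ] = [ b ]

Solving the linear system:
  x*      = (0, 0)
  lambda* = (0)
  f(x*)   = 0

x* = (0, 0), lambda* = (0)


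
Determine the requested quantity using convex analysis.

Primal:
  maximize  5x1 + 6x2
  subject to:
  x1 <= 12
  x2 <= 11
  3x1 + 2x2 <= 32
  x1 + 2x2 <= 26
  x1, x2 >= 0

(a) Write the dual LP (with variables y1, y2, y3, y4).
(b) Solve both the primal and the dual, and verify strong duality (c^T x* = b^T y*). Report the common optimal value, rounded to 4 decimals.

The standard primal-dual pair for 'max c^T x s.t. A x <= b, x >= 0' is:
  Dual:  min b^T y  s.t.  A^T y >= c,  y >= 0.

So the dual LP is:
  minimize  12y1 + 11y2 + 32y3 + 26y4
  subject to:
    y1 + 3y3 + y4 >= 5
    y2 + 2y3 + 2y4 >= 6
    y1, y2, y3, y4 >= 0

Solving the primal: x* = (3.3333, 11).
  primal value c^T x* = 82.6667.
Solving the dual: y* = (0, 2.6667, 1.6667, 0).
  dual value b^T y* = 82.6667.
Strong duality: c^T x* = b^T y*. Confirmed.

82.6667


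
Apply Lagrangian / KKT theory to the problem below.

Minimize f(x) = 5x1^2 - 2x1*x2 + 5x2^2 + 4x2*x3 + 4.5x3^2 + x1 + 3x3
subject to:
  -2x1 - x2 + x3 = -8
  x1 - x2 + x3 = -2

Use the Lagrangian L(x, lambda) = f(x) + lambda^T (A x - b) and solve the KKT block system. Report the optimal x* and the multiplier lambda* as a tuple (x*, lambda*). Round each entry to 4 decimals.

Form the Lagrangian:
  L(x, lambda) = (1/2) x^T Q x + c^T x + lambda^T (A x - b)
Stationarity (grad_x L = 0): Q x + c + A^T lambda = 0.
Primal feasibility: A x = b.

This gives the KKT block system:
  [ Q   A^T ] [ x     ]   [-c ]
  [ A    0  ] [ lambda ] = [ b ]

Solving the linear system:
  x*      = (2, 1.963, -2.037)
  lambda* = (8.1852, -0.7037)
  f(x*)   = 29.9815

x* = (2, 1.963, -2.037), lambda* = (8.1852, -0.7037)


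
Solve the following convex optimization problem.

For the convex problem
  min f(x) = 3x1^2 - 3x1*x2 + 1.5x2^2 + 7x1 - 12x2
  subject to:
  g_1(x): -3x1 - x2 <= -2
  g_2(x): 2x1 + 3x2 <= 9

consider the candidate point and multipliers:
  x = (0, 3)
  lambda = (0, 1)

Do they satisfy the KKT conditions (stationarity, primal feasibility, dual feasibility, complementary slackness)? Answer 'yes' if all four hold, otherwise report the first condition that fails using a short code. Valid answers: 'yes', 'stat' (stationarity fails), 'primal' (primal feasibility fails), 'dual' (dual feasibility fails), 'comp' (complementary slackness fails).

Gradient of f: grad f(x) = Q x + c = (-2, -3)
Constraint values g_i(x) = a_i^T x - b_i:
  g_1((0, 3)) = -1
  g_2((0, 3)) = 0
Stationarity residual: grad f(x) + sum_i lambda_i a_i = (0, 0)
  -> stationarity OK
Primal feasibility (all g_i <= 0): OK
Dual feasibility (all lambda_i >= 0): OK
Complementary slackness (lambda_i * g_i(x) = 0 for all i): OK

Verdict: yes, KKT holds.

yes


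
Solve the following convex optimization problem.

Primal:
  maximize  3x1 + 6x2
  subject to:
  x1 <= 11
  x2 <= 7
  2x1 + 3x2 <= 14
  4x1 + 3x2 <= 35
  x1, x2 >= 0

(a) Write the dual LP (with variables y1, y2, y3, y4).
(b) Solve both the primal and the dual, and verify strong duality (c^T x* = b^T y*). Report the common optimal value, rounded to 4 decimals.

The standard primal-dual pair for 'max c^T x s.t. A x <= b, x >= 0' is:
  Dual:  min b^T y  s.t.  A^T y >= c,  y >= 0.

So the dual LP is:
  minimize  11y1 + 7y2 + 14y3 + 35y4
  subject to:
    y1 + 2y3 + 4y4 >= 3
    y2 + 3y3 + 3y4 >= 6
    y1, y2, y3, y4 >= 0

Solving the primal: x* = (0, 4.6667).
  primal value c^T x* = 28.
Solving the dual: y* = (0, 0, 2, 0).
  dual value b^T y* = 28.
Strong duality: c^T x* = b^T y*. Confirmed.

28


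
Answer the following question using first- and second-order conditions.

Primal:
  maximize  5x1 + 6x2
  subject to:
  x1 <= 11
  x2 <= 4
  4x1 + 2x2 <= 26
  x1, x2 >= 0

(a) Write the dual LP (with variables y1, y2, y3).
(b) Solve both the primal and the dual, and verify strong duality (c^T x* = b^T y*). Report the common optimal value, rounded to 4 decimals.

The standard primal-dual pair for 'max c^T x s.t. A x <= b, x >= 0' is:
  Dual:  min b^T y  s.t.  A^T y >= c,  y >= 0.

So the dual LP is:
  minimize  11y1 + 4y2 + 26y3
  subject to:
    y1 + 4y3 >= 5
    y2 + 2y3 >= 6
    y1, y2, y3 >= 0

Solving the primal: x* = (4.5, 4).
  primal value c^T x* = 46.5.
Solving the dual: y* = (0, 3.5, 1.25).
  dual value b^T y* = 46.5.
Strong duality: c^T x* = b^T y*. Confirmed.

46.5


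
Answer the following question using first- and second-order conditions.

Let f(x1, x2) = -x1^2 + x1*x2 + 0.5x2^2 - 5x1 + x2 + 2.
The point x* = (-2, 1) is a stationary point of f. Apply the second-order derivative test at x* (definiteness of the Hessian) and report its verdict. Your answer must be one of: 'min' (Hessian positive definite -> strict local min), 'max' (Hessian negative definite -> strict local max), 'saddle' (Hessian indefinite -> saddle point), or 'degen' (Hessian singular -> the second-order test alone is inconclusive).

Compute the Hessian H = grad^2 f:
  H = [[-2, 1], [1, 1]]
Verify stationarity: grad f(x*) = H x* + g = (0, 0).
Eigenvalues of H: -2.3028, 1.3028.
Eigenvalues have mixed signs, so H is indefinite -> x* is a saddle point.

saddle


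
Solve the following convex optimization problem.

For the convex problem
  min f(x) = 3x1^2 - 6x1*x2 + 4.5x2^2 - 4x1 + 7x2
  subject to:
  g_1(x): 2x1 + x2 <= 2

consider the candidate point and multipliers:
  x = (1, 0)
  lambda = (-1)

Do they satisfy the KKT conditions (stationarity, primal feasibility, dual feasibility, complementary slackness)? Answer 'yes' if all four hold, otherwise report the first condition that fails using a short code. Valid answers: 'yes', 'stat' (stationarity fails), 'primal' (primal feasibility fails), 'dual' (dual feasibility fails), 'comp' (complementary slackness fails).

Gradient of f: grad f(x) = Q x + c = (2, 1)
Constraint values g_i(x) = a_i^T x - b_i:
  g_1((1, 0)) = 0
Stationarity residual: grad f(x) + sum_i lambda_i a_i = (0, 0)
  -> stationarity OK
Primal feasibility (all g_i <= 0): OK
Dual feasibility (all lambda_i >= 0): FAILS
Complementary slackness (lambda_i * g_i(x) = 0 for all i): OK

Verdict: the first failing condition is dual_feasibility -> dual.

dual


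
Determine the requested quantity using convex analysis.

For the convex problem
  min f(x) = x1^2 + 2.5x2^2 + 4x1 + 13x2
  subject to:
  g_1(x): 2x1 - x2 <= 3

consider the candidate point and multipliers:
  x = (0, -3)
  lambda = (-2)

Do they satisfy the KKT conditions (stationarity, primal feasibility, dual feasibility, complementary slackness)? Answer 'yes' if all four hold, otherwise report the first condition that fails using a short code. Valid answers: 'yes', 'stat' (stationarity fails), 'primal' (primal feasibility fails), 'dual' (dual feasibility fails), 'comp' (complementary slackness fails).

Gradient of f: grad f(x) = Q x + c = (4, -2)
Constraint values g_i(x) = a_i^T x - b_i:
  g_1((0, -3)) = 0
Stationarity residual: grad f(x) + sum_i lambda_i a_i = (0, 0)
  -> stationarity OK
Primal feasibility (all g_i <= 0): OK
Dual feasibility (all lambda_i >= 0): FAILS
Complementary slackness (lambda_i * g_i(x) = 0 for all i): OK

Verdict: the first failing condition is dual_feasibility -> dual.

dual


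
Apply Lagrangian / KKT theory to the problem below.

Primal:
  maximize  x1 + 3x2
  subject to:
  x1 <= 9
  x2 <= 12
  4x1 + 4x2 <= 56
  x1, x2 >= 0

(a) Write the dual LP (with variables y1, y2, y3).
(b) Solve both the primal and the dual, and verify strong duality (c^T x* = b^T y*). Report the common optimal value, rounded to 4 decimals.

The standard primal-dual pair for 'max c^T x s.t. A x <= b, x >= 0' is:
  Dual:  min b^T y  s.t.  A^T y >= c,  y >= 0.

So the dual LP is:
  minimize  9y1 + 12y2 + 56y3
  subject to:
    y1 + 4y3 >= 1
    y2 + 4y3 >= 3
    y1, y2, y3 >= 0

Solving the primal: x* = (2, 12).
  primal value c^T x* = 38.
Solving the dual: y* = (0, 2, 0.25).
  dual value b^T y* = 38.
Strong duality: c^T x* = b^T y*. Confirmed.

38


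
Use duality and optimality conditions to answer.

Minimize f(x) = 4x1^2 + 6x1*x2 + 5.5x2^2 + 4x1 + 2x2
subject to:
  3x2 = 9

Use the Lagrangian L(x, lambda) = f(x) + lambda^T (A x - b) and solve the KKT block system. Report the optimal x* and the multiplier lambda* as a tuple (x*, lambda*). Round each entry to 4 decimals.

Form the Lagrangian:
  L(x, lambda) = (1/2) x^T Q x + c^T x + lambda^T (A x - b)
Stationarity (grad_x L = 0): Q x + c + A^T lambda = 0.
Primal feasibility: A x = b.

This gives the KKT block system:
  [ Q   A^T ] [ x     ]   [-c ]
  [ A    0  ] [ lambda ] = [ b ]

Solving the linear system:
  x*      = (-2.75, 3)
  lambda* = (-6.1667)
  f(x*)   = 25.25

x* = (-2.75, 3), lambda* = (-6.1667)


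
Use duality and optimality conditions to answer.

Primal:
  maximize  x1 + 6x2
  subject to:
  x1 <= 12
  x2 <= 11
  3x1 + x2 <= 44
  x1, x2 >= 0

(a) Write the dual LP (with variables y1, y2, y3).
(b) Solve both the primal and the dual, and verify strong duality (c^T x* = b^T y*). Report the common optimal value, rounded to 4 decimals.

The standard primal-dual pair for 'max c^T x s.t. A x <= b, x >= 0' is:
  Dual:  min b^T y  s.t.  A^T y >= c,  y >= 0.

So the dual LP is:
  minimize  12y1 + 11y2 + 44y3
  subject to:
    y1 + 3y3 >= 1
    y2 + y3 >= 6
    y1, y2, y3 >= 0

Solving the primal: x* = (11, 11).
  primal value c^T x* = 77.
Solving the dual: y* = (0, 5.6667, 0.3333).
  dual value b^T y* = 77.
Strong duality: c^T x* = b^T y*. Confirmed.

77


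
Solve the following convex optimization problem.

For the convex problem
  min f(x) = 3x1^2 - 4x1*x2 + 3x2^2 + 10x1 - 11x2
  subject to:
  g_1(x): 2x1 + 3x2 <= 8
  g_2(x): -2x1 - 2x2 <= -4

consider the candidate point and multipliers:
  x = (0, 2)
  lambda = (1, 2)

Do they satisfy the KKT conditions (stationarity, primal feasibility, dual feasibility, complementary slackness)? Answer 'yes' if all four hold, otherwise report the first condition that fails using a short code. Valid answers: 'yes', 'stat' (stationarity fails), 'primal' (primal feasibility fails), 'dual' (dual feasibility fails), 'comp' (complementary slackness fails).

Gradient of f: grad f(x) = Q x + c = (2, 1)
Constraint values g_i(x) = a_i^T x - b_i:
  g_1((0, 2)) = -2
  g_2((0, 2)) = 0
Stationarity residual: grad f(x) + sum_i lambda_i a_i = (0, 0)
  -> stationarity OK
Primal feasibility (all g_i <= 0): OK
Dual feasibility (all lambda_i >= 0): OK
Complementary slackness (lambda_i * g_i(x) = 0 for all i): FAILS

Verdict: the first failing condition is complementary_slackness -> comp.

comp


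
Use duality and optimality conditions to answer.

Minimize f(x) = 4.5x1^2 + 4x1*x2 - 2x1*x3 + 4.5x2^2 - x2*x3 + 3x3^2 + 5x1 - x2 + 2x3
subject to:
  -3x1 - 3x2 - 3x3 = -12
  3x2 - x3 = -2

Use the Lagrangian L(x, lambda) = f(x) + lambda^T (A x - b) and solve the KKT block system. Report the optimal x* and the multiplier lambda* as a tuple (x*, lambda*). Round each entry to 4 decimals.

Form the Lagrangian:
  L(x, lambda) = (1/2) x^T Q x + c^T x + lambda^T (A x - b)
Stationarity (grad_x L = 0): Q x + c + A^T lambda = 0.
Primal feasibility: A x = b.

This gives the KKT block system:
  [ Q   A^T ] [ x     ]   [-c ]
  [ A    0  ] [ lambda ] = [ b ]

Solving the linear system:
  x*      = (1.2442, 0.1889, 2.5668)
  lambda* = (3.9401, 2.9032)
  f(x*)   = 32.1267

x* = (1.2442, 0.1889, 2.5668), lambda* = (3.9401, 2.9032)


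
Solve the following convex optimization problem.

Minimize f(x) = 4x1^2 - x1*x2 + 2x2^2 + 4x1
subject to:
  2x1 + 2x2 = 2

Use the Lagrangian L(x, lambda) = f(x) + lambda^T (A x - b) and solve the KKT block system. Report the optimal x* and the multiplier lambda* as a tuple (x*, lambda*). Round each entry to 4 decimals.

Form the Lagrangian:
  L(x, lambda) = (1/2) x^T Q x + c^T x + lambda^T (A x - b)
Stationarity (grad_x L = 0): Q x + c + A^T lambda = 0.
Primal feasibility: A x = b.

This gives the KKT block system:
  [ Q   A^T ] [ x     ]   [-c ]
  [ A    0  ] [ lambda ] = [ b ]

Solving the linear system:
  x*      = (0.0714, 0.9286)
  lambda* = (-1.8214)
  f(x*)   = 1.9643

x* = (0.0714, 0.9286), lambda* = (-1.8214)


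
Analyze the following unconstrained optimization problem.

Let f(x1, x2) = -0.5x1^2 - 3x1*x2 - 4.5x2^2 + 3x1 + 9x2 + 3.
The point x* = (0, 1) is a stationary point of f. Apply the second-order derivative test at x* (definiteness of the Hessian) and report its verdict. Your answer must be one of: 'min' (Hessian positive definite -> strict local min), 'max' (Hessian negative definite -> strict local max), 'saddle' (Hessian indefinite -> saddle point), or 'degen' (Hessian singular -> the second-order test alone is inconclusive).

Compute the Hessian H = grad^2 f:
  H = [[-1, -3], [-3, -9]]
Verify stationarity: grad f(x*) = H x* + g = (0, 0).
Eigenvalues of H: -10, 0.
H has a zero eigenvalue (singular; negative semidefinite but not definite), so H is neither positive definite, negative definite, nor indefinite. The second-order test alone is inconclusive -> degen.
(Indeed, f is constant along the null direction of H through x*, so x* is not a strict local extremum.)

degen


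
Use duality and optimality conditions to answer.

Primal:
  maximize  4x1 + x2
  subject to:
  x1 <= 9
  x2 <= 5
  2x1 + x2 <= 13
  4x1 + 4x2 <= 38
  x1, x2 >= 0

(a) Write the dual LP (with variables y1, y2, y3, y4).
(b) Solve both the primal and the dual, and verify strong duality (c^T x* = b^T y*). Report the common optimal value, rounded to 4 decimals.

The standard primal-dual pair for 'max c^T x s.t. A x <= b, x >= 0' is:
  Dual:  min b^T y  s.t.  A^T y >= c,  y >= 0.

So the dual LP is:
  minimize  9y1 + 5y2 + 13y3 + 38y4
  subject to:
    y1 + 2y3 + 4y4 >= 4
    y2 + y3 + 4y4 >= 1
    y1, y2, y3, y4 >= 0

Solving the primal: x* = (6.5, 0).
  primal value c^T x* = 26.
Solving the dual: y* = (0, 0, 2, 0).
  dual value b^T y* = 26.
Strong duality: c^T x* = b^T y*. Confirmed.

26


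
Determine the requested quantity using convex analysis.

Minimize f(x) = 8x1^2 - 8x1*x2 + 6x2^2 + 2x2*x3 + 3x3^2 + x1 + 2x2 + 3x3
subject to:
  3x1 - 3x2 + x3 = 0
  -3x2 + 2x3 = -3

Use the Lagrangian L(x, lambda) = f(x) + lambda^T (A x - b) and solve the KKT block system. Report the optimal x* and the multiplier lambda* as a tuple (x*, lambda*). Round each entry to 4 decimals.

Form the Lagrangian:
  L(x, lambda) = (1/2) x^T Q x + c^T x + lambda^T (A x - b)
Stationarity (grad_x L = 0): Q x + c + A^T lambda = 0.
Primal feasibility: A x = b.

This gives the KKT block system:
  [ Q   A^T ] [ x     ]   [-c ]
  [ A    0  ] [ lambda ] = [ b ]

Solving the linear system:
  x*      = (0.6727, 0.3455, -0.9818)
  lambda* = (-3, 2.6)
  f(x*)   = 3.1091

x* = (0.6727, 0.3455, -0.9818), lambda* = (-3, 2.6)


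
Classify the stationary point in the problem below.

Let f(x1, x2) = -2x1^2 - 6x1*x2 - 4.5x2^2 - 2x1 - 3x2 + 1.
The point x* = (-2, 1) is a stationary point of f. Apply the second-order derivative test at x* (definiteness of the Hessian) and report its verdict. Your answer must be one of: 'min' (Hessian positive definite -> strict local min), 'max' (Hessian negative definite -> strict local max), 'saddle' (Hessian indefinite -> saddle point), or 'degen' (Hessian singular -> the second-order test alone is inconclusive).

Compute the Hessian H = grad^2 f:
  H = [[-4, -6], [-6, -9]]
Verify stationarity: grad f(x*) = H x* + g = (0, 0).
Eigenvalues of H: -13, 0.
H has a zero eigenvalue (singular; negative semidefinite but not definite), so H is neither positive definite, negative definite, nor indefinite. The second-order test alone is inconclusive -> degen.
(Indeed, f is constant along the null direction of H through x*, so x* is not a strict local extremum.)

degen


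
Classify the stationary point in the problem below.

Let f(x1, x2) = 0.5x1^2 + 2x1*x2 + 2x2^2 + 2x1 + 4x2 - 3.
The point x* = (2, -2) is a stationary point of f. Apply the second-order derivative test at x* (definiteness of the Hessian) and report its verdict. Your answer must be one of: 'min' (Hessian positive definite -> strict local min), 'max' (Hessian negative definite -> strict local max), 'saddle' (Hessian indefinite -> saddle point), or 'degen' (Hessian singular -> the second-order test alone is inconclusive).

Compute the Hessian H = grad^2 f:
  H = [[1, 2], [2, 4]]
Verify stationarity: grad f(x*) = H x* + g = (0, 0).
Eigenvalues of H: 0, 5.
H has a zero eigenvalue (singular; positive semidefinite but not definite), so H is neither positive definite, negative definite, nor indefinite. The second-order test alone is inconclusive -> degen.
(Indeed, f is constant along the null direction of H through x*, so x* is not a strict local extremum.)

degen


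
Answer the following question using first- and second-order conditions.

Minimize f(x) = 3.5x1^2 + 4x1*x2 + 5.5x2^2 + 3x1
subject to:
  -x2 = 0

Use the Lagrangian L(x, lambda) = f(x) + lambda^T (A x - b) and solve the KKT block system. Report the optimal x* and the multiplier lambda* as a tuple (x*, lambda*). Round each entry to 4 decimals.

Form the Lagrangian:
  L(x, lambda) = (1/2) x^T Q x + c^T x + lambda^T (A x - b)
Stationarity (grad_x L = 0): Q x + c + A^T lambda = 0.
Primal feasibility: A x = b.

This gives the KKT block system:
  [ Q   A^T ] [ x     ]   [-c ]
  [ A    0  ] [ lambda ] = [ b ]

Solving the linear system:
  x*      = (-0.4286, 0)
  lambda* = (-1.7143)
  f(x*)   = -0.6429

x* = (-0.4286, 0), lambda* = (-1.7143)


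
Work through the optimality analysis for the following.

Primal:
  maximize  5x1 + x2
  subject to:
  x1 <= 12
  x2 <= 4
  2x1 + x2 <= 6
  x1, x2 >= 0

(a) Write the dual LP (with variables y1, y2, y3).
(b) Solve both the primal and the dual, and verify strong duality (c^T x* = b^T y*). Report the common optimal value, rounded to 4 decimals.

The standard primal-dual pair for 'max c^T x s.t. A x <= b, x >= 0' is:
  Dual:  min b^T y  s.t.  A^T y >= c,  y >= 0.

So the dual LP is:
  minimize  12y1 + 4y2 + 6y3
  subject to:
    y1 + 2y3 >= 5
    y2 + y3 >= 1
    y1, y2, y3 >= 0

Solving the primal: x* = (3, 0).
  primal value c^T x* = 15.
Solving the dual: y* = (0, 0, 2.5).
  dual value b^T y* = 15.
Strong duality: c^T x* = b^T y*. Confirmed.

15


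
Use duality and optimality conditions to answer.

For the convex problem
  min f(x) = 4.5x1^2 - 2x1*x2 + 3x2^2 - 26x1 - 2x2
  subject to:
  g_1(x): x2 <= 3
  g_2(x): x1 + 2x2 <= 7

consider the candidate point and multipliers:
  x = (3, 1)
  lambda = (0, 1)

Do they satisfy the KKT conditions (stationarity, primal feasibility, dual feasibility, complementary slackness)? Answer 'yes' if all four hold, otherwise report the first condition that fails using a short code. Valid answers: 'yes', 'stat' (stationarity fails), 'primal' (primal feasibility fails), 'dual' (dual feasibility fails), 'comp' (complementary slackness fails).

Gradient of f: grad f(x) = Q x + c = (-1, -2)
Constraint values g_i(x) = a_i^T x - b_i:
  g_1((3, 1)) = -2
  g_2((3, 1)) = -2
Stationarity residual: grad f(x) + sum_i lambda_i a_i = (0, 0)
  -> stationarity OK
Primal feasibility (all g_i <= 0): OK
Dual feasibility (all lambda_i >= 0): OK
Complementary slackness (lambda_i * g_i(x) = 0 for all i): FAILS

Verdict: the first failing condition is complementary_slackness -> comp.

comp


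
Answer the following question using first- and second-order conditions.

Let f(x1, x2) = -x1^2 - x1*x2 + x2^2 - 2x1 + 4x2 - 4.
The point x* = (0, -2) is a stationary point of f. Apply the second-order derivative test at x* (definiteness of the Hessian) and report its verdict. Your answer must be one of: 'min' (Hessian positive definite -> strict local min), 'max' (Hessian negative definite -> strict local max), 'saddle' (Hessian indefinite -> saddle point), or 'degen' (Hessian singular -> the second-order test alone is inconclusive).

Compute the Hessian H = grad^2 f:
  H = [[-2, -1], [-1, 2]]
Verify stationarity: grad f(x*) = H x* + g = (0, 0).
Eigenvalues of H: -2.2361, 2.2361.
Eigenvalues have mixed signs, so H is indefinite -> x* is a saddle point.

saddle


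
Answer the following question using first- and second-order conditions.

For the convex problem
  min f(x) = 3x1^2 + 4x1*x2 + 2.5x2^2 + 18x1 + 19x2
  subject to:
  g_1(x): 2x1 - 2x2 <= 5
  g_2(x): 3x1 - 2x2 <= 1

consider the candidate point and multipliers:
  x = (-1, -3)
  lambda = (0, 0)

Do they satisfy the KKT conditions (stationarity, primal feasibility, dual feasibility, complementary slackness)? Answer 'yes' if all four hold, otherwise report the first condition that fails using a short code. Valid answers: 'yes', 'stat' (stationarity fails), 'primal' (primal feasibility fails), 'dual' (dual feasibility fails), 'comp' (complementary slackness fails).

Gradient of f: grad f(x) = Q x + c = (0, 0)
Constraint values g_i(x) = a_i^T x - b_i:
  g_1((-1, -3)) = -1
  g_2((-1, -3)) = 2
Stationarity residual: grad f(x) + sum_i lambda_i a_i = (0, 0)
  -> stationarity OK
Primal feasibility (all g_i <= 0): FAILS
Dual feasibility (all lambda_i >= 0): OK
Complementary slackness (lambda_i * g_i(x) = 0 for all i): OK

Verdict: the first failing condition is primal_feasibility -> primal.

primal
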